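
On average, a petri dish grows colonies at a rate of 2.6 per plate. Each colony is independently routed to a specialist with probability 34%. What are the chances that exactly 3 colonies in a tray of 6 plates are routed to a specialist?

Thinning: the colonies that are routed to a specialist themselves form a Poisson process with rate 0.34 × 2.6 = 0.884 per plate.
Over the interval, μ = 0.884 × 6 = 5.304 (a tray of 6 plates = 6 plates).
P(N = 3) = e^(−5.304) · 5.304^3/3! ≈ 0.1236.

0.1236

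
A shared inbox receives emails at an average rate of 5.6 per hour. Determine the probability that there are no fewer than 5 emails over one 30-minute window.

0.1523

Over the interval, μ = 5.6 × 0.5 = 2.8 (a 30-minute window = 0.5 hours).
P(N ≥ 5) = 1 − P(N ≤ 4) = 1 − Σ_{j=0}^{4} e^(−μ) μ^j/j! ≈ 0.1523.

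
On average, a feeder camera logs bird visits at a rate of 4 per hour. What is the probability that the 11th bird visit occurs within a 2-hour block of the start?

Over the interval, μ = 4 × 2 = 8 (a 2-hour block = 2 hours).
The 11th arrival falls in the interval iff at least 11 events occur there: P(S_11 ≤ t) = P(N ≥ 11) = 1 − P(N ≤ 10) ≈ 0.1841.

0.1841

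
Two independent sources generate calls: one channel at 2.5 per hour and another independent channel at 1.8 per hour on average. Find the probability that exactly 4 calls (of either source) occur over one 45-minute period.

Independent Poisson processes superpose: combined rate λ = 2.5 + 1.8 = 4.3 per hour.
Over the interval, μ = 4.3 × 0.75 = 3.225 (a 45-minute period = 0.75 hours).
P(N = 4) = e^(−3.225) · 3.225^4/4! ≈ 0.1792.

0.1792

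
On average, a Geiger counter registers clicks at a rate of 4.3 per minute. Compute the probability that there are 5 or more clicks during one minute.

0.4296

With mean μ = 4.3 per minute,
P(N ≥ 5) = 1 − P(N ≤ 4) = 1 − Σ_{j=0}^{4} e^(−μ) μ^j/j! ≈ 0.4296.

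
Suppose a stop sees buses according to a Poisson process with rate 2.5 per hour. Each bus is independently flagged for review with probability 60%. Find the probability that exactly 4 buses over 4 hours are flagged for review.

Thinning: the buses that are flagged for review themselves form a Poisson process with rate 0.6 × 2.5 = 1.5 per hour.
Over the interval, μ = 1.5 × 4 = 6 (4 hours).
P(N = 4) = e^(−6) · 6^4/4! ≈ 0.1339.

0.1339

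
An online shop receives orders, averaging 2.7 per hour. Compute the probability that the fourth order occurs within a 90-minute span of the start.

Over the interval, μ = 2.7 × 1.5 = 4.05 (a 90-minute span = 1.5 hours).
The fourth arrival falls in the interval iff at least 4 events occur there: P(S_4 ≤ t) = P(N ≥ 4) = 1 − P(N ≤ 3) ≈ 0.5762.

0.5762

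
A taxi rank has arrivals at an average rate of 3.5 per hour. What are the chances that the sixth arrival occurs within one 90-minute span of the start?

0.4278

Over the interval, μ = 3.5 × 1.5 = 5.25 (a 90-minute span = 1.5 hours).
The sixth arrival falls in the interval iff at least 6 events occur there: P(S_6 ≤ t) = P(N ≥ 6) = 1 − P(N ≤ 5) ≈ 0.4278.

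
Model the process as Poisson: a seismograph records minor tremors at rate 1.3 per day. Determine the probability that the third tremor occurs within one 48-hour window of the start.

0.4816

Over the interval, μ = 1.3 × 2 = 2.6 (a 48-hour window = 2 days).
The third arrival falls in the interval iff at least 3 events occur there: P(S_3 ≤ t) = P(N ≥ 3) = 1 − P(N ≤ 2) ≈ 0.4816.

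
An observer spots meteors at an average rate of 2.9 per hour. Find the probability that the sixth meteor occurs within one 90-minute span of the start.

Over the interval, μ = 2.9 × 1.5 = 4.35 (a 90-minute span = 1.5 hours).
The sixth arrival falls in the interval iff at least 6 events occur there: P(S_6 ≤ t) = P(N ≥ 6) = 1 − P(N ≤ 5) ≈ 0.2717.

0.2717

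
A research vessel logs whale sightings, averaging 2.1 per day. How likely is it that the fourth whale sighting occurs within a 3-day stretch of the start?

Over the interval, μ = 2.1 × 3 = 6.3 (a 3-day stretch = 3 days).
The fourth arrival falls in the interval iff at least 4 events occur there: P(S_4 ≤ t) = P(N ≥ 4) = 1 − P(N ≤ 3) ≈ 0.8736.

0.8736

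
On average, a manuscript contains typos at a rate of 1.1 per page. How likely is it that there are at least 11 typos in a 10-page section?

Over the interval, μ = 1.1 × 10 = 11 (a 10-page section = 10 pages).
P(N ≥ 11) = 1 − P(N ≤ 10) = 1 − Σ_{j=0}^{10} e^(−μ) μ^j/j! ≈ 0.5401.

0.5401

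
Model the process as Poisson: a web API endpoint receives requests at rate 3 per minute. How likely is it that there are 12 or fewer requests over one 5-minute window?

Over the interval, μ = 3 × 5 = 15 (a 5-minute window = 5 minutes).
P(N ≤ 12) = Σ_{j=0}^{12} e^(−μ) μ^j/j! ≈ 0.2676.

0.2676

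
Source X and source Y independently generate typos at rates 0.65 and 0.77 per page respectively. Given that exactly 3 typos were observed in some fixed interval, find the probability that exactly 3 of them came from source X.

Given the total, each event is independently from source X with probability p = λ_X/(λ_X+λ_Y) = 0.65/1.42 ≈ 0.4577.
So K ~ Binomial(3, 0.65/1.42): P(K = 3) = C(3,3) · (0.65/1.42)^3 · (0.77/1.42)^0 ≈ 0.0959.

0.0959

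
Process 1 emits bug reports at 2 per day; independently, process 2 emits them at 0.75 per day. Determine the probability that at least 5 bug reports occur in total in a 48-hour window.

Independent Poisson processes superpose: combined rate λ = 2 + 0.75 = 2.75 per day.
Over the interval, μ = 2.75 × 2 = 5.5 (a 48-hour window = 2 days).
P(N ≥ 5) = 1 − P(N ≤ 4) ≈ 0.6425.

0.6425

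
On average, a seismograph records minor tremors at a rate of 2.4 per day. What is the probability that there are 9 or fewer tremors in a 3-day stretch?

0.8096

Over the interval, μ = 2.4 × 3 = 7.2 (a 3-day stretch = 3 days).
P(N ≤ 9) = Σ_{j=0}^{9} e^(−μ) μ^j/j! ≈ 0.8096.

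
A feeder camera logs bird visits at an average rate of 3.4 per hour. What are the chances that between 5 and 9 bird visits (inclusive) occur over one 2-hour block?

Over the interval, μ = 3.4 × 2 = 6.8 (a 2-hour block = 2 hours).
P(5 ≤ N ≤ 9) = Σ_{j=5}^{9} e^(−6.8) · 6.8^j/j! ≈ 0.6582.

0.6582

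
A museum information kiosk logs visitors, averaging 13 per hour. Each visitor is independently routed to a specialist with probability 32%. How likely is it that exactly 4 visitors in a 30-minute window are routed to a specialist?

Thinning: the visitors that are routed to a specialist themselves form a Poisson process with rate 0.32 × 13 = 4.16 per hour.
Over the interval, μ = 4.16 × 0.5 = 2.08 (a 30-minute window = 0.5 hours).
P(N = 4) = e^(−2.08) · 2.08^4/4! ≈ 0.0974.

0.0974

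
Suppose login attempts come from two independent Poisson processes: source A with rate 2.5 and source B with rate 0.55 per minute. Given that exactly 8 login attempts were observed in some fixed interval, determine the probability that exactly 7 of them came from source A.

0.3586

Given the total, each event is independently from source A with probability p = λ_A/(λ_A+λ_B) = 2.5/3.05 ≈ 0.8197.
So K ~ Binomial(8, 2.5/3.05): P(K = 7) = C(8,7) · (2.5/3.05)^7 · (0.55/3.05)^1 ≈ 0.3586.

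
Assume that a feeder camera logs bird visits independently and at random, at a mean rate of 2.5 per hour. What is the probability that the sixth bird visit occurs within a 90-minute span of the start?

0.1771

Over the interval, μ = 2.5 × 1.5 = 3.75 (a 90-minute span = 1.5 hours).
The sixth arrival falls in the interval iff at least 6 events occur there: P(S_6 ≤ t) = P(N ≥ 6) = 1 − P(N ≤ 5) ≈ 0.1771.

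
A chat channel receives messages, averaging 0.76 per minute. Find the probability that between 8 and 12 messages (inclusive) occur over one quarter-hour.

Over the interval, μ = 0.76 × 15 = 11.4 (a quarter-hour = 15 minutes).
P(8 ≤ N ≤ 12) = Σ_{j=8}^{12} e^(−11.4) · 11.4^j/j! ≈ 0.5250.

0.5250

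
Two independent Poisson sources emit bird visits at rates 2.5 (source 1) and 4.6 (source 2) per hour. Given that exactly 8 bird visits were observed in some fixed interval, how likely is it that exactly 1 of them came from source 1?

Given the total, each event is independently from source 1 with probability p = λ_1/(λ_1+λ_2) = 2.5/7.1 ≈ 0.3521.
So K ~ Binomial(8, 2.5/7.1): P(K = 1) = C(8,1) · (2.5/7.1)^1 · (4.6/7.1)^7 ≈ 0.1350.

0.1350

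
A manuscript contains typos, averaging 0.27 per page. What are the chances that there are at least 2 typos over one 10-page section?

Over the interval, μ = 0.27 × 10 = 2.7 (a 10-page section = 10 pages).
P(N ≥ 2) = 1 − P(N ≤ 1) = 1 − Σ_{j=0}^{1} e^(−μ) μ^j/j! ≈ 0.7513.

0.7513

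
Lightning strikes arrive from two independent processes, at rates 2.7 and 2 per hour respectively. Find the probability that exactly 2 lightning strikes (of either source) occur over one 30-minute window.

0.2633

Independent Poisson processes superpose: combined rate λ = 2.7 + 2 = 4.7 per hour.
Over the interval, μ = 4.7 × 0.5 = 2.35 (a 30-minute window = 0.5 hours).
P(N = 2) = e^(−2.35) · 2.35^2/2! ≈ 0.2633.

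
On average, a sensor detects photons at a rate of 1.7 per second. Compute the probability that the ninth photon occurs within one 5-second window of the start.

Over the interval, μ = 1.7 × 5 = 8.5 (a 5-second window = 5 seconds).
The ninth arrival falls in the interval iff at least 9 events occur there: P(S_9 ≤ t) = P(N ≥ 9) = 1 − P(N ≤ 8) ≈ 0.4769.

0.4769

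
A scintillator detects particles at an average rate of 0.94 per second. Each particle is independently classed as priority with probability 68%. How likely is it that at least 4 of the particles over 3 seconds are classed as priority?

0.1283

Thinning: the particles that are classed as priority themselves form a Poisson process with rate 0.68 × 0.94 = 0.6392 per second.
Over the interval, μ = 0.6392 × 3 = 1.9176 (3 seconds).
P(N ≥ 4) = 1 − P(N ≤ 3) ≈ 0.1283.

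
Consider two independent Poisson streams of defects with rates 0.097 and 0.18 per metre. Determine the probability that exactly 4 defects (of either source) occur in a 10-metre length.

Independent Poisson processes superpose: combined rate λ = 0.097 + 0.18 = 0.277 per metre.
Over the interval, μ = 0.277 × 10 = 2.77 (a 10-metre length = 10 metres).
P(N = 4) = e^(−2.77) · 2.77^4/4! ≈ 0.1537.

0.1537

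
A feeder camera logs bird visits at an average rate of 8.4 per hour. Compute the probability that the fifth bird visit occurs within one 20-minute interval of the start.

Over the interval, μ = 8.4 × 1/3 = 2.8 (a 20-minute interval = 1/3 hours).
The fifth arrival falls in the interval iff at least 5 events occur there: P(S_5 ≤ t) = P(N ≥ 5) = 1 − P(N ≤ 4) ≈ 0.1523.

0.1523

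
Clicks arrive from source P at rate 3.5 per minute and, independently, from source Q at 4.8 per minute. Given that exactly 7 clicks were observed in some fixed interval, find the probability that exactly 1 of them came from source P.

0.1104

Given the total, each event is independently from source P with probability p = λ_P/(λ_P+λ_Q) = 3.5/8.3 ≈ 0.4217.
So K ~ Binomial(7, 3.5/8.3): P(K = 1) = C(7,1) · (3.5/8.3)^1 · (4.8/8.3)^6 ≈ 0.1104.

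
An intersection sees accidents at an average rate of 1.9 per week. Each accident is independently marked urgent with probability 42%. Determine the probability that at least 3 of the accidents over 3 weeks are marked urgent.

Thinning: the accidents that are marked urgent themselves form a Poisson process with rate 0.42 × 1.9 = 0.798 per week.
Over the interval, μ = 0.798 × 3 = 2.394 (3 weeks).
P(N ≥ 3) = 1 − P(N ≤ 2) ≈ 0.4287.

0.4287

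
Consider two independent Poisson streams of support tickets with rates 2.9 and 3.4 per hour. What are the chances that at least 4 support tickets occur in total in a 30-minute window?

Independent Poisson processes superpose: combined rate λ = 2.9 + 3.4 = 6.3 per hour.
Over the interval, μ = 6.3 × 0.5 = 3.15 (a 30-minute window = 0.5 hours).
P(N ≥ 4) = 1 − P(N ≤ 3) ≈ 0.3863.

0.3863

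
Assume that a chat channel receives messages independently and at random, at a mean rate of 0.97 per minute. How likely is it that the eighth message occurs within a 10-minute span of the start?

0.7515

Over the interval, μ = 0.97 × 10 = 9.7 (a 10-minute span = 10 minutes).
The eighth arrival falls in the interval iff at least 8 events occur there: P(S_8 ≤ t) = P(N ≥ 8) = 1 − P(N ≤ 7) ≈ 0.7515.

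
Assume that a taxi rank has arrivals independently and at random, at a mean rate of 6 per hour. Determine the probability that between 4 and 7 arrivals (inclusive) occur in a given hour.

With mean μ = 6 per hour,
P(4 ≤ N ≤ 7) = Σ_{j=4}^{7} e^(−6) · 6^j/j! ≈ 0.5928.

0.5928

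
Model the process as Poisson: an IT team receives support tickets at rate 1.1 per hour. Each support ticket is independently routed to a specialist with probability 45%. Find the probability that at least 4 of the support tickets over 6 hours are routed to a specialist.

Thinning: the support tickets that are routed to a specialist themselves form a Poisson process with rate 0.45 × 1.1 = 0.495 per hour.
Over the interval, μ = 0.495 × 6 = 2.97 (6 hours).
P(N ≥ 4) = 1 − P(N ≤ 3) ≈ 0.3460.

0.3460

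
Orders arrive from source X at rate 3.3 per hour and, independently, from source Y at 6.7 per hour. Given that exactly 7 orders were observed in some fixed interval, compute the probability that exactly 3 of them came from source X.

0.2535

Given the total, each event is independently from source X with probability p = λ_X/(λ_X+λ_Y) = 3.3/10 = 0.3300.
So K ~ Binomial(7, 3.3/10): P(K = 3) = C(7,3) · (3.3/10)^3 · (6.7/10)^4 ≈ 0.2535.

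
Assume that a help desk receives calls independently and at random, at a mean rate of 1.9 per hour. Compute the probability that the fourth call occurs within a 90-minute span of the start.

Over the interval, μ = 1.9 × 1.5 = 2.85 (a 90-minute span = 1.5 hours).
The fourth arrival falls in the interval iff at least 4 events occur there: P(S_4 ≤ t) = P(N ≥ 4) = 1 − P(N ≤ 3) ≈ 0.3192.

0.3192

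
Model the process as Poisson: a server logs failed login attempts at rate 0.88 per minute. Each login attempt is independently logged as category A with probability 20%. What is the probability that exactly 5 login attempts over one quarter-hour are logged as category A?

Thinning: the login attempts that are logged as category A themselves form a Poisson process with rate 0.2 × 0.88 = 0.176 per minute.
Over the interval, μ = 0.176 × 15 = 2.64 (a quarter-hour = 15 minutes).
P(N = 5) = e^(−2.64) · 2.64^5/5! ≈ 0.0763.

0.0763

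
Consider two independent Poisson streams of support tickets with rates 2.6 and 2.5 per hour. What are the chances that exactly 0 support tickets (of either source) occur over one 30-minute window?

0.0781

Independent Poisson processes superpose: combined rate λ = 2.6 + 2.5 = 5.1 per hour.
Over the interval, μ = 5.1 × 0.5 = 2.55 (a 30-minute window = 0.5 hours).
P(N = 0) = e^(−2.55) · 2.55^0/0! ≈ 0.0781.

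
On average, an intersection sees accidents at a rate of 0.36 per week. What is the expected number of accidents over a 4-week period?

1.44

E[N] = λt = 0.36 × 4 = 1.44 (a 4-week period = 4 weeks).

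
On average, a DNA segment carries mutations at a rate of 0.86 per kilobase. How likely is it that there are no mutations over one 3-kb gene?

0.0758

Over the interval, μ = 0.86 × 3 = 2.58 (a 3-kb gene = 3 kilobases).
P(N = 0) = e^(−μ) μ^0/0! = e^(−2.58) · 2.58^0/1 ≈ 0.0758.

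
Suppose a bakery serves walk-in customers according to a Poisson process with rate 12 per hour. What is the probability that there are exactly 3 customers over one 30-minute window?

0.0892

Over the interval, μ = 12 × 0.5 = 6 (a 30-minute window = 0.5 hours).
P(N = 3) = e^(−μ) μ^3/3! = e^(−6) · 6^3/6 ≈ 0.0892.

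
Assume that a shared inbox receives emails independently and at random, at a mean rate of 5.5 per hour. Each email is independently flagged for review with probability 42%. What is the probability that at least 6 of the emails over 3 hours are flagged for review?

Thinning: the emails that are flagged for review themselves form a Poisson process with rate 0.42 × 5.5 = 2.31 per hour.
Over the interval, μ = 2.31 × 3 = 6.93 (3 hours).
P(N ≥ 6) = 1 − P(N ≤ 5) ≈ 0.6903.

0.6903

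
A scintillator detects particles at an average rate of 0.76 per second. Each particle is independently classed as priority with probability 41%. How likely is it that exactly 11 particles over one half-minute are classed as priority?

Thinning: the particles that are classed as priority themselves form a Poisson process with rate 0.41 × 0.76 = 0.3116 per second.
Over the interval, μ = 0.3116 × 30 = 9.348 (a half-minute = 30 seconds).
P(N = 11) = e^(−9.348) · 9.348^11/11! ≈ 0.1040.

0.1040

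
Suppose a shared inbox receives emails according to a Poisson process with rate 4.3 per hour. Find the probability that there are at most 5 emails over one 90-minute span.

0.3764

Over the interval, μ = 4.3 × 1.5 = 6.45 (a 90-minute span = 1.5 hours).
P(N ≤ 5) = Σ_{j=0}^{5} e^(−μ) μ^j/j! ≈ 0.3764.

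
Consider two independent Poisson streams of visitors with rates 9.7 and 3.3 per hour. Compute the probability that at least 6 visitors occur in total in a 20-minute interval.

Independent Poisson processes superpose: combined rate λ = 9.7 + 3.3 = 13 per hour.
Over the interval, μ = 13 × 1/3 ≈ 4.33333 (a 20-minute interval = 1/3 hours).
P(N ≥ 6) = 1 − P(N ≤ 5) ≈ 0.2689.

0.2689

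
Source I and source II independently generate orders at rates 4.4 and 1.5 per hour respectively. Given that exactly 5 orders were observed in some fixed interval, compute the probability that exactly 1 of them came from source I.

0.0156

Given the total, each event is independently from source I with probability p = λ_I/(λ_I+λ_II) = 4.4/5.9 ≈ 0.7458.
So K ~ Binomial(5, 4.4/5.9): P(K = 1) = C(5,1) · (4.4/5.9)^1 · (1.5/5.9)^4 ≈ 0.0156.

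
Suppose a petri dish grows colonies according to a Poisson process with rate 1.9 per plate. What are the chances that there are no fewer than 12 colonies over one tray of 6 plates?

Over the interval, μ = 1.9 × 6 = 11.4 (a tray of 6 plates = 6 plates).
P(N ≥ 12) = 1 − P(N ≤ 11) = 1 − Σ_{j=0}^{11} e^(−μ) μ^j/j! ≈ 0.4684.

0.4684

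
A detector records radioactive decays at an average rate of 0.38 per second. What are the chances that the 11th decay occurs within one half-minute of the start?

Over the interval, μ = 0.38 × 30 = 11.4 (a half-minute = 30 seconds).
The 11th arrival falls in the interval iff at least 11 events occur there: P(S_11 ≤ t) = P(N ≥ 11) = 1 − P(N ≤ 10) ≈ 0.5869.

0.5869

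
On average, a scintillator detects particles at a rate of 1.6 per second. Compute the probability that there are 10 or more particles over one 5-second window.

0.2834

Over the interval, μ = 1.6 × 5 = 8 (a 5-second window = 5 seconds).
P(N ≥ 10) = 1 − P(N ≤ 9) = 1 − Σ_{j=0}^{9} e^(−μ) μ^j/j! ≈ 0.2834.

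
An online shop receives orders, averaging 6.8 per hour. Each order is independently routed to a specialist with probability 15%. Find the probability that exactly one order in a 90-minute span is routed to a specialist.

Thinning: the orders that are routed to a specialist themselves form a Poisson process with rate 0.15 × 6.8 = 1.02 per hour.
Over the interval, μ = 1.02 × 1.5 = 1.53 (a 90-minute span = 1.5 hours).
P(N = 1) = e^(−1.53) · 1.53^1/1! ≈ 0.3313.

0.3313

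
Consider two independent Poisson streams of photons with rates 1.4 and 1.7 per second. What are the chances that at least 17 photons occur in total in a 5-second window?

Independent Poisson processes superpose: combined rate λ = 1.4 + 1.7 = 3.1 per second.
Over the interval, μ = 3.1 × 5 = 15.5 (a 5-second window = 5 seconds).
P(N ≥ 17) = 1 − P(N ≤ 16) ≈ 0.3846.

0.3846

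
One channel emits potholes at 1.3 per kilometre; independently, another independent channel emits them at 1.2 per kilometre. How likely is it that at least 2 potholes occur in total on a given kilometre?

Independent Poisson processes superpose: combined rate λ = 1.3 + 1.2 = 2.5 per kilometre.
So μ = 2.5.
P(N ≥ 2) = 1 − P(N ≤ 1) ≈ 0.7127.

0.7127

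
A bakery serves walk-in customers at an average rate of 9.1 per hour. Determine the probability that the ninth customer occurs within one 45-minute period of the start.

0.2484

Over the interval, μ = 9.1 × 0.75 = 6.825 (a 45-minute period = 0.75 hours).
The ninth arrival falls in the interval iff at least 9 events occur there: P(S_9 ≤ t) = P(N ≥ 9) = 1 − P(N ≤ 8) ≈ 0.2484.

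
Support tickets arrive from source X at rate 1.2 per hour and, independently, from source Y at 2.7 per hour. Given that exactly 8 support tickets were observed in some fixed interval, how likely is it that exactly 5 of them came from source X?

Given the total, each event is independently from source X with probability p = λ_X/(λ_X+λ_Y) = 1.2/3.9 ≈ 0.3077.
So K ~ Binomial(8, 1.2/3.9): P(K = 5) = C(8,5) · (1.2/3.9)^5 · (2.7/3.9)^3 ≈ 0.0512.

0.0512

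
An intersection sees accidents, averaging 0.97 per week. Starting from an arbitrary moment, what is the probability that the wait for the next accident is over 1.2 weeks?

0.3122

The wait for the next event is exponential with rate λ = 0.97 per week.
P(T > 1.2) = e^(−λt) = e^(−0.97 × 1.2) = e^(−1.164) ≈ 0.3122.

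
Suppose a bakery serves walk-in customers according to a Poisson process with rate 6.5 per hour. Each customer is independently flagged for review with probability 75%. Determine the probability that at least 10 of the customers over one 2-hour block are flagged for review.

0.5104

Thinning: the customers that are flagged for review themselves form a Poisson process with rate 0.75 × 6.5 = 4.875 per hour.
Over the interval, μ = 4.875 × 2 = 9.75 (a 2-hour block = 2 hours).
P(N ≥ 10) = 1 − P(N ≤ 9) ≈ 0.5104.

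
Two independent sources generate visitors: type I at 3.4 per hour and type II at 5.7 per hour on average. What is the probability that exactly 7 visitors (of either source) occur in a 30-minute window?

0.0846

Independent Poisson processes superpose: combined rate λ = 3.4 + 5.7 = 9.1 per hour.
Over the interval, μ = 9.1 × 0.5 = 4.55 (a 30-minute window = 0.5 hours).
P(N = 7) = e^(−4.55) · 4.55^7/7! ≈ 0.0846.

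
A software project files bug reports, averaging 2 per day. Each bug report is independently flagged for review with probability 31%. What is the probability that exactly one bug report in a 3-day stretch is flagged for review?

Thinning: the bug reports that are flagged for review themselves form a Poisson process with rate 0.31 × 2 = 0.62 per day.
Over the interval, μ = 0.62 × 3 = 1.86 (a 3-day stretch = 3 days).
P(N = 1) = e^(−1.86) · 1.86^1/1! ≈ 0.2896.

0.2896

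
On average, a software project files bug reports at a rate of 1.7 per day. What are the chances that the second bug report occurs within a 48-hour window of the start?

0.8532

Over the interval, μ = 1.7 × 2 = 3.4 (a 48-hour window = 2 days).
The second arrival falls in the interval iff at least 2 events occur there: P(S_2 ≤ t) = P(N ≥ 2) = 1 − P(N ≤ 1) ≈ 0.8532.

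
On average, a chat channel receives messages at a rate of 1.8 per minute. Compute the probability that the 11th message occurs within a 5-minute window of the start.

Over the interval, μ = 1.8 × 5 = 9 (a 5-minute window = 5 minutes).
The 11th arrival falls in the interval iff at least 11 events occur there: P(S_11 ≤ t) = P(N ≥ 11) = 1 − P(N ≤ 10) ≈ 0.2940.

0.2940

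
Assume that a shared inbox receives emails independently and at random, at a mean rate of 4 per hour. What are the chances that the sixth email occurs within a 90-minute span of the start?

Over the interval, μ = 4 × 1.5 = 6 (a 90-minute span = 1.5 hours).
The sixth arrival falls in the interval iff at least 6 events occur there: P(S_6 ≤ t) = P(N ≥ 6) = 1 − P(N ≤ 5) ≈ 0.5543.

0.5543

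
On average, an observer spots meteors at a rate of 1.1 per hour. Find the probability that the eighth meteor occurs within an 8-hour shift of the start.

Over the interval, μ = 1.1 × 8 = 8.8 (an 8-hour shift = 8 hours).
The eighth arrival falls in the interval iff at least 8 events occur there: P(S_8 ≤ t) = P(N ≥ 8) = 1 − P(N ≤ 7) ≈ 0.6522.

0.6522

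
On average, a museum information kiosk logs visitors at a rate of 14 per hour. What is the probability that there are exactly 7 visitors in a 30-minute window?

Over the interval, μ = 14 × 0.5 = 7 (a 30-minute window = 0.5 hours).
P(N = 7) = e^(−μ) μ^7/7! = e^(−7) · 7^7/5040 ≈ 0.1490.

0.1490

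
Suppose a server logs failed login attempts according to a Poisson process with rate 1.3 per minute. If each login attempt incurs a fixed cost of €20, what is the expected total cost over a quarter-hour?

€390

E[N] = 1.3 × 15 = 19.5 (a quarter-hour = 15 minutes); E[cost] = 19.5 × €20 = €390.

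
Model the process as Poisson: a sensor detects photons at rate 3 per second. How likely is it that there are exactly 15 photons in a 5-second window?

0.1024

Over the interval, μ = 3 × 5 = 15 (a 5-second window = 5 seconds).
P(N = 15) = e^(−μ) μ^15/15! = e^(−15) · 15^15/1307674368000 ≈ 0.1024.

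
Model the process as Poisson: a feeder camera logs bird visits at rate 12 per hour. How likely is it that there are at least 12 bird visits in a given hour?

With mean μ = 12 per hour,
P(N ≥ 12) = 1 − P(N ≤ 11) = 1 − Σ_{j=0}^{11} e^(−μ) μ^j/j! ≈ 0.5384.

0.5384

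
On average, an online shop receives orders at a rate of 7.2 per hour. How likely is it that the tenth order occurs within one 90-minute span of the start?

0.6374

Over the interval, μ = 7.2 × 1.5 = 10.8 (a 90-minute span = 1.5 hours).
The tenth arrival falls in the interval iff at least 10 events occur there: P(S_10 ≤ t) = P(N ≥ 10) = 1 − P(N ≤ 9) ≈ 0.6374.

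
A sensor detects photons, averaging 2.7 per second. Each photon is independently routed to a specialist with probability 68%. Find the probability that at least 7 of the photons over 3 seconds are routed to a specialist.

0.3152

Thinning: the photons that are routed to a specialist themselves form a Poisson process with rate 0.68 × 2.7 = 1.836 per second.
Over the interval, μ = 1.836 × 3 = 5.508 (3 seconds).
P(N ≥ 7) = 1 − P(N ≤ 6) ≈ 0.3152.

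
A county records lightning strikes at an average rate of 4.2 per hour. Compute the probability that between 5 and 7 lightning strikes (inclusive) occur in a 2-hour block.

0.3197

Over the interval, μ = 4.2 × 2 = 8.4 (a 2-hour block = 2 hours).
P(5 ≤ N ≤ 7) = Σ_{j=5}^{7} e^(−8.4) · 8.4^j/j! ≈ 0.3197.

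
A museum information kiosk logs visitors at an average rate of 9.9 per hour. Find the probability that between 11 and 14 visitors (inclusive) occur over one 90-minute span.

Over the interval, μ = 9.9 × 1.5 = 14.85 (a 90-minute span = 1.5 hours).
P(11 ≤ N ≤ 14) = Σ_{j=11}^{14} e^(−14.85) · 14.85^j/j! ≈ 0.3552.

0.3552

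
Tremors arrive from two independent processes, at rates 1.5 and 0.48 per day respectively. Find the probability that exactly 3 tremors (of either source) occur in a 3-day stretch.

0.0919

Independent Poisson processes superpose: combined rate λ = 1.5 + 0.48 = 1.98 per day.
Over the interval, μ = 1.98 × 3 = 5.94 (a 3-day stretch = 3 days).
P(N = 3) = e^(−5.94) · 5.94^3/3! ≈ 0.0919.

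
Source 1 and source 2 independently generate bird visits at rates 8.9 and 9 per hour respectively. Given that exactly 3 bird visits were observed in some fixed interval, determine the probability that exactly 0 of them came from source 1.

Given the total, each event is independently from source 1 with probability p = λ_1/(λ_1+λ_2) = 8.9/17.9 ≈ 0.4972.
So K ~ Binomial(3, 8.9/17.9): P(K = 0) = C(3,0) · (8.9/17.9)^0 · (9/17.9)^3 ≈ 0.1271.

0.1271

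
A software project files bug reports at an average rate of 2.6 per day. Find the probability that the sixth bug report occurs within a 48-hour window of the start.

Over the interval, μ = 2.6 × 2 = 5.2 (a 48-hour window = 2 days).
The sixth arrival falls in the interval iff at least 6 events occur there: P(S_6 ≤ t) = P(N ≥ 6) = 1 − P(N ≤ 5) ≈ 0.4191.

0.4191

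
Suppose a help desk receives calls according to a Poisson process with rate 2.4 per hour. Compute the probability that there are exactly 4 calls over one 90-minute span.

0.1912

Over the interval, μ = 2.4 × 1.5 = 3.6 (a 90-minute span = 1.5 hours).
P(N = 4) = e^(−μ) μ^4/4! = e^(−3.6) · 3.6^4/24 ≈ 0.1912.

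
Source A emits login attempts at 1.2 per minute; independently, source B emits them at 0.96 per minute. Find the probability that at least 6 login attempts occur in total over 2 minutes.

0.2667

Independent Poisson processes superpose: combined rate λ = 1.2 + 0.96 = 2.16 per minute.
Over the interval, μ = 2.16 × 2 = 4.32 (2 minutes).
P(N ≥ 6) = 1 − P(N ≤ 5) ≈ 0.2667.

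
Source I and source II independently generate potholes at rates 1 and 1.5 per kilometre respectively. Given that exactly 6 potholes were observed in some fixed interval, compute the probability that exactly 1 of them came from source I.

0.1866

Given the total, each event is independently from source I with probability p = λ_I/(λ_I+λ_II) = 1/2.5 = 0.4000.
So K ~ Binomial(6, 1/2.5): P(K = 1) = C(6,1) · (1/2.5)^1 · (1.5/2.5)^5 ≈ 0.1866.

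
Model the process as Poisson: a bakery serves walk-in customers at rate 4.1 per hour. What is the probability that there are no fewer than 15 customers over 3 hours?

0.2558

Over the interval, μ = 4.1 × 3 = 12.3 (3 hours).
P(N ≥ 15) = 1 − P(N ≤ 14) = 1 − Σ_{j=0}^{14} e^(−μ) μ^j/j! ≈ 0.2558.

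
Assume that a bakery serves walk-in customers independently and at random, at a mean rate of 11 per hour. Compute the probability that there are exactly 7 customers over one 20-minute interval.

0.0452

Over the interval, μ = 11 × 1/3 ≈ 3.66667 (a 20-minute interval = 1/3 hours).
P(N = 7) = e^(−μ) μ^7/7! = e^(−3.66667) · 3.66667^7/5040 ≈ 0.0452.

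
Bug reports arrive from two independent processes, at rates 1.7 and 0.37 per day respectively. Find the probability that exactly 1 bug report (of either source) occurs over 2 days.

0.0659

Independent Poisson processes superpose: combined rate λ = 1.7 + 0.37 = 2.07 per day.
Over the interval, μ = 2.07 × 2 = 4.14 (2 days).
P(N = 1) = e^(−4.14) · 4.14^1/1! ≈ 0.0659.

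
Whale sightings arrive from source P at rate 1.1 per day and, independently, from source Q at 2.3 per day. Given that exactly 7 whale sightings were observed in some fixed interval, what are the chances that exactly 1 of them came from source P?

0.2170

Given the total, each event is independently from source P with probability p = λ_P/(λ_P+λ_Q) = 1.1/3.4 ≈ 0.3235.
So K ~ Binomial(7, 1.1/3.4): P(K = 1) = C(7,1) · (1.1/3.4)^1 · (2.3/3.4)^6 ≈ 0.2170.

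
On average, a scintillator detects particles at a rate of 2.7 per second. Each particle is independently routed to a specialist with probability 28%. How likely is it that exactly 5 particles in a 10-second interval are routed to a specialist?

0.1072

Thinning: the particles that are routed to a specialist themselves form a Poisson process with rate 0.28 × 2.7 = 0.756 per second.
Over the interval, μ = 0.756 × 10 = 7.56 (a 10-second interval = 10 seconds).
P(N = 5) = e^(−7.56) · 7.56^5/5! ≈ 0.1072.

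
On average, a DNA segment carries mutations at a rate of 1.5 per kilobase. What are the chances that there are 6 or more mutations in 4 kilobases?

Over the interval, μ = 1.5 × 4 = 6 (4 kilobases).
P(N ≥ 6) = 1 − P(N ≤ 5) = 1 − Σ_{j=0}^{5} e^(−μ) μ^j/j! ≈ 0.5543.

0.5543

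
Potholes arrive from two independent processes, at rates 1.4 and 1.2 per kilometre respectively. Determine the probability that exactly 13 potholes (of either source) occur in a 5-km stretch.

0.1099

Independent Poisson processes superpose: combined rate λ = 1.4 + 1.2 = 2.6 per kilometre.
Over the interval, μ = 2.6 × 5 = 13 (a 5-km stretch = 5 kilometres).
P(N = 13) = e^(−13) · 13^13/13! ≈ 0.1099.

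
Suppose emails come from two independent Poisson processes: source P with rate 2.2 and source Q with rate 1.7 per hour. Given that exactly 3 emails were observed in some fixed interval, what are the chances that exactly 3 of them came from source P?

0.1795

Given the total, each event is independently from source P with probability p = λ_P/(λ_P+λ_Q) = 2.2/3.9 ≈ 0.5641.
So K ~ Binomial(3, 2.2/3.9): P(K = 3) = C(3,3) · (2.2/3.9)^3 · (1.7/3.9)^0 ≈ 0.1795.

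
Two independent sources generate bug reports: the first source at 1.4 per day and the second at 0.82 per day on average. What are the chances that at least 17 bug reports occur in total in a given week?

0.3885

Independent Poisson processes superpose: combined rate λ = 1.4 + 0.82 = 2.22 per day.
Over the interval, μ = 2.22 × 7 = 15.54 (a week = 7 days).
P(N ≥ 17) = 1 − P(N ≤ 16) ≈ 0.3885.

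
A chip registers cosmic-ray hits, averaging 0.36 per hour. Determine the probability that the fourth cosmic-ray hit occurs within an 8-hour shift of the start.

Over the interval, μ = 0.36 × 8 = 2.88 (an 8-hour shift = 8 hours).
The fourth arrival falls in the interval iff at least 4 events occur there: P(S_4 ≤ t) = P(N ≥ 4) = 1 − P(N ≤ 3) ≈ 0.3259.

0.3259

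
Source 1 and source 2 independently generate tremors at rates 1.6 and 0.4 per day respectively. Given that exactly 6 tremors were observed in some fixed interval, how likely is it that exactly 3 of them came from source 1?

0.0819

Given the total, each event is independently from source 1 with probability p = λ_1/(λ_1+λ_2) = 1.6/2 = 0.8000.
So K ~ Binomial(6, 1.6/2): P(K = 3) = C(6,3) · (1.6/2)^3 · (0.4/2)^3 ≈ 0.0819.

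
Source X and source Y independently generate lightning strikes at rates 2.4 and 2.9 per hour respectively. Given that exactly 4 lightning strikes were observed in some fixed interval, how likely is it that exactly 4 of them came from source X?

Given the total, each event is independently from source X with probability p = λ_X/(λ_X+λ_Y) = 2.4/5.3 ≈ 0.4528.
So K ~ Binomial(4, 2.4/5.3): P(K = 4) = C(4,4) · (2.4/5.3)^4 · (2.9/5.3)^0 ≈ 0.0420.

0.0420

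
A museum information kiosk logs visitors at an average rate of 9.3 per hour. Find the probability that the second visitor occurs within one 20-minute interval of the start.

Over the interval, μ = 9.3 × 1/3 = 3.1 (a 20-minute interval = 1/3 hours).
The second arrival falls in the interval iff at least 2 events occur there: P(S_2 ≤ t) = P(N ≥ 2) = 1 − P(N ≤ 1) ≈ 0.8153.

0.8153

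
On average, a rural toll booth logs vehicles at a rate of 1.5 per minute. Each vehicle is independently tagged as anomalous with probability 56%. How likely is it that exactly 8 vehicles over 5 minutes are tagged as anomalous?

0.0360

Thinning: the vehicles that are tagged as anomalous themselves form a Poisson process with rate 0.56 × 1.5 = 0.84 per minute.
Over the interval, μ = 0.84 × 5 = 4.2 (5 minutes).
P(N = 8) = e^(−4.2) · 4.2^8/8! ≈ 0.0360.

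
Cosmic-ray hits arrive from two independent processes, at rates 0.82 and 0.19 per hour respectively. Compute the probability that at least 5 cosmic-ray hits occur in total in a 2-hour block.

0.0545

Independent Poisson processes superpose: combined rate λ = 0.82 + 0.19 = 1.01 per hour.
Over the interval, μ = 1.01 × 2 = 2.02 (a 2-hour block = 2 hours).
P(N ≥ 5) = 1 − P(N ≤ 4) ≈ 0.0545.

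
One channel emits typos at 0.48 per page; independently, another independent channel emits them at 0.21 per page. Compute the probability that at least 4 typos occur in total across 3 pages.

Independent Poisson processes superpose: combined rate λ = 0.48 + 0.21 = 0.69 per page.
Over the interval, μ = 0.69 × 3 = 2.07 (3 pages).
P(N ≥ 4) = 1 − P(N ≤ 3) ≈ 0.1557.

0.1557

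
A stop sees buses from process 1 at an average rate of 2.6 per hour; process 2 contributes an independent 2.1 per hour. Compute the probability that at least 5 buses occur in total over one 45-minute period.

Independent Poisson processes superpose: combined rate λ = 2.6 + 2.1 = 4.7 per hour.
Over the interval, μ = 4.7 × 0.75 = 3.525 (a 45-minute period = 0.75 hours).
P(N ≥ 5) = 1 − P(N ≤ 4) ≈ 0.2793.

0.2793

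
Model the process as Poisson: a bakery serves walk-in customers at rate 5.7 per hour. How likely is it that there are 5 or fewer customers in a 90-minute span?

Over the interval, μ = 5.7 × 1.5 = 8.55 (a 90-minute span = 1.5 hours).
P(N ≤ 5) = Σ_{j=0}^{5} e^(−μ) μ^j/j! ≈ 0.1459.

0.1459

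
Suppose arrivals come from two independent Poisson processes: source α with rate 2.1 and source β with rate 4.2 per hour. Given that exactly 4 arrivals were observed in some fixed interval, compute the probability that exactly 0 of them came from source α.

0.1975

Given the total, each event is independently from source α with probability p = λ_α/(λ_α+λ_β) = 2.1/6.3 ≈ 0.3333.
So K ~ Binomial(4, 2.1/6.3): P(K = 0) = C(4,0) · (2.1/6.3)^0 · (4.2/6.3)^4 ≈ 0.1975.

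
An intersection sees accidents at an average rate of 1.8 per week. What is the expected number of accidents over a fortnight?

E[N] = λt = 1.8 × 2 = 3.6 (a fortnight = 2 weeks).

3.6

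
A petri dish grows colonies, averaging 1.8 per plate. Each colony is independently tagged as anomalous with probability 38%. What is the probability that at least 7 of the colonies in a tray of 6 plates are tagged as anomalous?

0.1218

Thinning: the colonies that are tagged as anomalous themselves form a Poisson process with rate 0.38 × 1.8 = 0.684 per plate.
Over the interval, μ = 0.684 × 6 = 4.104 (a tray of 6 plates = 6 plates).
P(N ≥ 7) = 1 − P(N ≤ 6) ≈ 0.1218.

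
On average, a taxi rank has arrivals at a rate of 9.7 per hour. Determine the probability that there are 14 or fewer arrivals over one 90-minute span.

0.5123

Over the interval, μ = 9.7 × 1.5 = 14.55 (a 90-minute span = 1.5 hours).
P(N ≤ 14) = Σ_{j=0}^{14} e^(−μ) μ^j/j! ≈ 0.5123.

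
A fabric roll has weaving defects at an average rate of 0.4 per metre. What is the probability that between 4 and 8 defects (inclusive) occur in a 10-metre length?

Over the interval, μ = 0.4 × 10 = 4 (a 10-metre length = 10 metres).
P(4 ≤ N ≤ 8) = Σ_{j=4}^{8} e^(−4) · 4^j/j! ≈ 0.5452.

0.5452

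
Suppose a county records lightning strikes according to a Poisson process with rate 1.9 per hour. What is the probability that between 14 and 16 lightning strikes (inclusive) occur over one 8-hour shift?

Over the interval, μ = 1.9 × 8 = 15.2 (an 8-hour shift = 8 hours).
P(14 ≤ N ≤ 16) = Σ_{j=14}^{16} e^(−15.2) · 15.2^j/j! ≈ 0.3004.

0.3004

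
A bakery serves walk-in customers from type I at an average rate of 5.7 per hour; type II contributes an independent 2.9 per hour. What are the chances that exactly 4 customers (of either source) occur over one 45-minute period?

0.1140

Independent Poisson processes superpose: combined rate λ = 5.7 + 2.9 = 8.6 per hour.
Over the interval, μ = 8.6 × 0.75 = 6.45 (a 45-minute period = 0.75 hours).
P(N = 4) = e^(−6.45) · 6.45^4/4! ≈ 0.1140.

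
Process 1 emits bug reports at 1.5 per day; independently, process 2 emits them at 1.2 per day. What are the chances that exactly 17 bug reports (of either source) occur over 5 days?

Independent Poisson processes superpose: combined rate λ = 1.5 + 1.2 = 2.7 per day.
Over the interval, μ = 2.7 × 5 = 13.5 (5 days).
P(N = 17) = e^(−13.5) · 13.5^17/17! ≈ 0.0633.

0.0633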